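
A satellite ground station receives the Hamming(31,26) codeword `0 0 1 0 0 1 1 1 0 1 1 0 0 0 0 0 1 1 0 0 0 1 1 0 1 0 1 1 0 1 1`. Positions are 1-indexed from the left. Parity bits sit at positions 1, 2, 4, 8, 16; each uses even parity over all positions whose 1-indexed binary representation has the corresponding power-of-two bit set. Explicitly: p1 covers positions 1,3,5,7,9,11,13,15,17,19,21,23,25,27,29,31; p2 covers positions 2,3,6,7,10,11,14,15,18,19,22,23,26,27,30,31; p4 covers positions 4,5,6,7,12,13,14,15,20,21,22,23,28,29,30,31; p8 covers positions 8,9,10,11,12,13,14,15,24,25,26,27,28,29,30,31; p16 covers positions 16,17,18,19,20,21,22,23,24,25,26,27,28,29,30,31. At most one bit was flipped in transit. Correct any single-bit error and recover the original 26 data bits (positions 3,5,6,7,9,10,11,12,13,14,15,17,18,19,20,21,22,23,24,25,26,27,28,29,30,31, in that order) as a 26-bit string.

10110110000110000101011011

s1: b1⊕b3⊕b5⊕b7⊕b9⊕b11⊕b13⊕b15⊕b17⊕b19⊕b21⊕b23⊕b25⊕b27⊕b29⊕b31 = 0⊕1⊕0⊕1⊕0⊕1⊕0⊕0⊕1⊕0⊕0⊕1⊕1⊕1⊕0⊕1 = 0
s2: b2⊕b3⊕b6⊕b7⊕b10⊕b11⊕b14⊕b15⊕b18⊕b19⊕b22⊕b23⊕b26⊕b27⊕b30⊕b31 = 0⊕1⊕1⊕1⊕1⊕1⊕0⊕0⊕1⊕0⊕1⊕1⊕0⊕1⊕1⊕1 = 1
s4: b4⊕b5⊕b6⊕b7⊕b12⊕b13⊕b14⊕b15⊕b20⊕b21⊕b22⊕b23⊕b28⊕b29⊕b30⊕b31 = 0⊕0⊕1⊕1⊕0⊕0⊕0⊕0⊕0⊕0⊕1⊕1⊕1⊕0⊕1⊕1 = 1
s8: b8⊕b9⊕b10⊕b11⊕b12⊕b13⊕b14⊕b15⊕b24⊕b25⊕b26⊕b27⊕b28⊕b29⊕b30⊕b31 = 1⊕0⊕1⊕1⊕0⊕0⊕0⊕0⊕0⊕1⊕0⊕1⊕1⊕0⊕1⊕1 = 0
s16: b16⊕b17⊕b18⊕b19⊕b20⊕b21⊕b22⊕b23⊕b24⊕b25⊕b26⊕b27⊕b28⊕b29⊕b30⊕b31 = 0⊕1⊕1⊕0⊕0⊕0⊕1⊕1⊕0⊕1⊕0⊕1⊕1⊕0⊕1⊕1 = 1
Syndrome (s16...s1) = 10110 → position 22.
Flip bit 22: corrected codeword = 0010011101100000110000101011011
Data bits at positions 3,5,6,7,9,10,11,12,13,14,15,17,18,19,20,21,22,23,24,25,26,27,28,29,30,31: 10110110000110000101011011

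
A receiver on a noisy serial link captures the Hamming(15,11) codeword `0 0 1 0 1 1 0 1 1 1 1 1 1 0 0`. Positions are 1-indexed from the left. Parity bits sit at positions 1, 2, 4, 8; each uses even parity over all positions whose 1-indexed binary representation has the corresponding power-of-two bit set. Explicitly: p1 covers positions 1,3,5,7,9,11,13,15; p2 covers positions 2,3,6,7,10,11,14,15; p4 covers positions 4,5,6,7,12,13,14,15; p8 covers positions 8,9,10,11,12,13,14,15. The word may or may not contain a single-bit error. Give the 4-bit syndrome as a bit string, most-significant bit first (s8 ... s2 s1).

s1: b1⊕b3⊕b5⊕b7⊕b9⊕b11⊕b13⊕b15 = 0⊕1⊕1⊕0⊕1⊕1⊕1⊕0 = 1
s2: b2⊕b3⊕b6⊕b7⊕b10⊕b11⊕b14⊕b15 = 0⊕1⊕1⊕0⊕1⊕1⊕0⊕0 = 0
s4: b4⊕b5⊕b6⊕b7⊕b12⊕b13⊕b14⊕b15 = 0⊕1⊕1⊕0⊕1⊕1⊕0⊕0 = 0
s8: b8⊕b9⊕b10⊕b11⊕b12⊕b13⊕b14⊕b15 = 1⊕1⊕1⊕1⊕1⊕1⊕0⊕0 = 0
Syndrome (s8...s1) = 0001 → position 1.

0001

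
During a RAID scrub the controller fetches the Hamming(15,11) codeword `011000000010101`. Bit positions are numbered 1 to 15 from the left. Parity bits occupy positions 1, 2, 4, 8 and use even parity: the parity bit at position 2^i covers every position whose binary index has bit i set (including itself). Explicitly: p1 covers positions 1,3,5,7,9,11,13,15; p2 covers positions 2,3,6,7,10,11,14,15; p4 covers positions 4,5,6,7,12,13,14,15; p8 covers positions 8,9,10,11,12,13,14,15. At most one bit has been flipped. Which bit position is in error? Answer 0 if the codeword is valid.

8

s1: b1⊕b3⊕b5⊕b7⊕b9⊕b11⊕b13⊕b15 = 0⊕1⊕0⊕0⊕0⊕1⊕1⊕1 = 0
s2: b2⊕b3⊕b6⊕b7⊕b10⊕b11⊕b14⊕b15 = 1⊕1⊕0⊕0⊕0⊕1⊕0⊕1 = 0
s4: b4⊕b5⊕b6⊕b7⊕b12⊕b13⊕b14⊕b15 = 0⊕0⊕0⊕0⊕0⊕1⊕0⊕1 = 0
s8: b8⊕b9⊕b10⊕b11⊕b12⊕b13⊕b14⊕b15 = 0⊕0⊕0⊕1⊕0⊕1⊕0⊕1 = 1
Syndrome (s8...s1) = 1000 → position 8.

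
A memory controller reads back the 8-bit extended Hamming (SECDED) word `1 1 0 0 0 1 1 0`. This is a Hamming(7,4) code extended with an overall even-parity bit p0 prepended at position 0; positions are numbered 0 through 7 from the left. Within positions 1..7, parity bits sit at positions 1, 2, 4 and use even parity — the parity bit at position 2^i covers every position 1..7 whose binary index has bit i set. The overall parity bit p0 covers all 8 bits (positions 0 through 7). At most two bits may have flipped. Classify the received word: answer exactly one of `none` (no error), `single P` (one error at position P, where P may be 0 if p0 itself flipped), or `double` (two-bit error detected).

s1: b1⊕b3⊕b5⊕b7 = 1⊕0⊕1⊕0 = 0
s2: b2⊕b3⊕b6⊕b7 = 0⊕0⊕1⊕0 = 1
s4: b4⊕b5⊕b6⊕b7 = 0⊕1⊕1⊕0 = 0
Syndrome (s4...s1) = 010 → position 2.
Overall parity (XOR of all 8 bits, including p0): 1⊕1⊕0⊕0⊕0⊕1⊕1⊕0 = 0
Overall=0, syndrome position=2 → double-bit error detected (uncorrectable).

double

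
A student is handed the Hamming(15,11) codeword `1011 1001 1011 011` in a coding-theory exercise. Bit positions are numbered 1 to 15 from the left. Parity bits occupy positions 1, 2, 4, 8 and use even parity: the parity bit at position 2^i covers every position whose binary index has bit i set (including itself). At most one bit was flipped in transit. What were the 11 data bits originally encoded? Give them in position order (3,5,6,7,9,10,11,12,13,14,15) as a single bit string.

s1: b1⊕b3⊕b5⊕b7⊕b9⊕b11⊕b13⊕b15 = 1⊕1⊕1⊕0⊕1⊕1⊕0⊕1 = 0
s2: b2⊕b3⊕b6⊕b7⊕b10⊕b11⊕b14⊕b15 = 0⊕1⊕0⊕0⊕0⊕1⊕1⊕1 = 0
s4: b4⊕b5⊕b6⊕b7⊕b12⊕b13⊕b14⊕b15 = 1⊕1⊕0⊕0⊕1⊕0⊕1⊕1 = 1
s8: b8⊕b9⊕b10⊕b11⊕b12⊕b13⊕b14⊕b15 = 1⊕1⊕0⊕1⊕1⊕0⊕1⊕1 = 0
Syndrome (s8...s1) = 0100 → position 4.
Flip bit 4: corrected codeword = 101010011011011
Data bits at positions 3,5,6,7,9,10,11,12,13,14,15: 11001011011

11001011011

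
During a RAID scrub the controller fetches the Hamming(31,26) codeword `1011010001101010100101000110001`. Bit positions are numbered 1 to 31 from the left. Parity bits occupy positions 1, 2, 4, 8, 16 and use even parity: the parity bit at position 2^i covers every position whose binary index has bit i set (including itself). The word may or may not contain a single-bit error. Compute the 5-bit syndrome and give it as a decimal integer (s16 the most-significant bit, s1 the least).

14

s1: b1⊕b3⊕b5⊕b7⊕b9⊕b11⊕b13⊕b15⊕b17⊕b19⊕b21⊕b23⊕b25⊕b27⊕b29⊕b31 = 1⊕1⊕0⊕0⊕0⊕1⊕1⊕1⊕1⊕0⊕0⊕0⊕0⊕1⊕0⊕1 = 0
s2: b2⊕b3⊕b6⊕b7⊕b10⊕b11⊕b14⊕b15⊕b18⊕b19⊕b22⊕b23⊕b26⊕b27⊕b30⊕b31 = 0⊕1⊕1⊕0⊕1⊕1⊕0⊕1⊕0⊕0⊕1⊕0⊕1⊕1⊕0⊕1 = 1
s4: b4⊕b5⊕b6⊕b7⊕b12⊕b13⊕b14⊕b15⊕b20⊕b21⊕b22⊕b23⊕b28⊕b29⊕b30⊕b31 = 1⊕0⊕1⊕0⊕0⊕1⊕0⊕1⊕1⊕0⊕1⊕0⊕0⊕0⊕0⊕1 = 1
s8: b8⊕b9⊕b10⊕b11⊕b12⊕b13⊕b14⊕b15⊕b24⊕b25⊕b26⊕b27⊕b28⊕b29⊕b30⊕b31 = 0⊕0⊕1⊕1⊕0⊕1⊕0⊕1⊕0⊕0⊕1⊕1⊕0⊕0⊕0⊕1 = 1
s16: b16⊕b17⊕b18⊕b19⊕b20⊕b21⊕b22⊕b23⊕b24⊕b25⊕b26⊕b27⊕b28⊕b29⊕b30⊕b31 = 0⊕1⊕0⊕0⊕1⊕0⊕1⊕0⊕0⊕0⊕1⊕1⊕0⊕0⊕0⊕1 = 0
Syndrome (s16...s1) = 01110 → position 14.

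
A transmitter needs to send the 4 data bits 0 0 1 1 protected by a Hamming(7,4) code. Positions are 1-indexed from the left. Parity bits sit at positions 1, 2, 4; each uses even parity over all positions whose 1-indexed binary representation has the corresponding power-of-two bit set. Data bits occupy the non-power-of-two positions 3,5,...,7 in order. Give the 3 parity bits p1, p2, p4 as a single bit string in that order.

Place data bits at non-power-of-two positions: b3=0, b5=0, b6=1, b7=1.
p1 = XOR of data positions {3,5,7} = 0⊕0⊕1 = 1
p2 = XOR of data positions {3,6,7} = 0⊕1⊕1 = 0
p4 = XOR of data positions {5,6,7} = 0⊕1⊕1 = 0
Parity bits p1,p2,p4 = 100

100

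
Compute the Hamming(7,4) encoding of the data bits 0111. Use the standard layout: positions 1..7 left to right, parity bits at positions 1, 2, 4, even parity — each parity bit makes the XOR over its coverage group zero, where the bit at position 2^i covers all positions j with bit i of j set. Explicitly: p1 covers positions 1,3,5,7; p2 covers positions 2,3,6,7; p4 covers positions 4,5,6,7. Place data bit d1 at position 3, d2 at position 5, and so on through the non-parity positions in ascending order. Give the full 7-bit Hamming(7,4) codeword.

Place data bits at non-power-of-two positions: b3=0, b5=1, b6=1, b7=1.
p1 = XOR of data positions {3,5,7} = 0⊕1⊕1 = 0
p2 = XOR of data positions {3,6,7} = 0⊕1⊕1 = 0
p4 = XOR of data positions {5,6,7} = 1⊕1⊕1 = 1
Codeword b1..b7 = 0001111

0001111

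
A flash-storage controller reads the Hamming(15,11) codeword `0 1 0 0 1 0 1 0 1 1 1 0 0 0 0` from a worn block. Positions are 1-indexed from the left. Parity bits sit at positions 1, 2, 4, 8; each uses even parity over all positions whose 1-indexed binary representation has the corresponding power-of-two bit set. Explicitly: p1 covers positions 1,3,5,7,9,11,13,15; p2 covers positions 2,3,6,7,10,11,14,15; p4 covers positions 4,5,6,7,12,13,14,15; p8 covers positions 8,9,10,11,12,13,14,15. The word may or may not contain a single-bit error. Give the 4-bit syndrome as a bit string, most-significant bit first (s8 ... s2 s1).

s1: b1⊕b3⊕b5⊕b7⊕b9⊕b11⊕b13⊕b15 = 0⊕0⊕1⊕1⊕1⊕1⊕0⊕0 = 0
s2: b2⊕b3⊕b6⊕b7⊕b10⊕b11⊕b14⊕b15 = 1⊕0⊕0⊕1⊕1⊕1⊕0⊕0 = 0
s4: b4⊕b5⊕b6⊕b7⊕b12⊕b13⊕b14⊕b15 = 0⊕1⊕0⊕1⊕0⊕0⊕0⊕0 = 0
s8: b8⊕b9⊕b10⊕b11⊕b12⊕b13⊕b14⊕b15 = 0⊕1⊕1⊕1⊕0⊕0⊕0⊕0 = 1
Syndrome (s8...s1) = 1000 → position 8.

1000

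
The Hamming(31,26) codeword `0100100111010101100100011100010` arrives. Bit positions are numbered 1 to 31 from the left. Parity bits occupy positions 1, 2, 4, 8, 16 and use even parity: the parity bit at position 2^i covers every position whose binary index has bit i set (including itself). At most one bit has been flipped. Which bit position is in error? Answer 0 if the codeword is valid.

30

s1: b1⊕b3⊕b5⊕b7⊕b9⊕b11⊕b13⊕b15⊕b17⊕b19⊕b21⊕b23⊕b25⊕b27⊕b29⊕b31 = 0⊕0⊕1⊕0⊕1⊕0⊕0⊕0⊕1⊕0⊕0⊕0⊕1⊕0⊕0⊕0 = 0
s2: b2⊕b3⊕b6⊕b7⊕b10⊕b11⊕b14⊕b15⊕b18⊕b19⊕b22⊕b23⊕b26⊕b27⊕b30⊕b31 = 1⊕0⊕0⊕0⊕1⊕0⊕1⊕0⊕0⊕0⊕0⊕0⊕1⊕0⊕1⊕0 = 1
s4: b4⊕b5⊕b6⊕b7⊕b12⊕b13⊕b14⊕b15⊕b20⊕b21⊕b22⊕b23⊕b28⊕b29⊕b30⊕b31 = 0⊕1⊕0⊕0⊕1⊕0⊕1⊕0⊕1⊕0⊕0⊕0⊕0⊕0⊕1⊕0 = 1
s8: b8⊕b9⊕b10⊕b11⊕b12⊕b13⊕b14⊕b15⊕b24⊕b25⊕b26⊕b27⊕b28⊕b29⊕b30⊕b31 = 1⊕1⊕1⊕0⊕1⊕0⊕1⊕0⊕1⊕1⊕1⊕0⊕0⊕0⊕1⊕0 = 1
s16: b16⊕b17⊕b18⊕b19⊕b20⊕b21⊕b22⊕b23⊕b24⊕b25⊕b26⊕b27⊕b28⊕b29⊕b30⊕b31 = 1⊕1⊕0⊕0⊕1⊕0⊕0⊕0⊕1⊕1⊕1⊕0⊕0⊕0⊕1⊕0 = 1
Syndrome (s16...s1) = 11110 → position 30.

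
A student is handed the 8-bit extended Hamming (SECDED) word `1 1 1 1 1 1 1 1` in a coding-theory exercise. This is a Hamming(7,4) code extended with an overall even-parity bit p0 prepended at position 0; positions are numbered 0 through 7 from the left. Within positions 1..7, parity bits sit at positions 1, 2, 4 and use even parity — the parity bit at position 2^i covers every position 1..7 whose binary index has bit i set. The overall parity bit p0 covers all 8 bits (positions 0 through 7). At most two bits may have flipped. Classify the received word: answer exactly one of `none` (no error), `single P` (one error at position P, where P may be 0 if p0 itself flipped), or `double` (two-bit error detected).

s1: b1⊕b3⊕b5⊕b7 = 1⊕1⊕1⊕1 = 0
s2: b2⊕b3⊕b6⊕b7 = 1⊕1⊕1⊕1 = 0
s4: b4⊕b5⊕b6⊕b7 = 1⊕1⊕1⊕1 = 0
Syndrome (s4...s1) = 000 → position 0 (no error).
Overall parity (XOR of all 8 bits, including p0): 1⊕1⊕1⊕1⊕1⊕1⊕1⊕1 = 0
Overall=0, syndrome position=0 → no error.

none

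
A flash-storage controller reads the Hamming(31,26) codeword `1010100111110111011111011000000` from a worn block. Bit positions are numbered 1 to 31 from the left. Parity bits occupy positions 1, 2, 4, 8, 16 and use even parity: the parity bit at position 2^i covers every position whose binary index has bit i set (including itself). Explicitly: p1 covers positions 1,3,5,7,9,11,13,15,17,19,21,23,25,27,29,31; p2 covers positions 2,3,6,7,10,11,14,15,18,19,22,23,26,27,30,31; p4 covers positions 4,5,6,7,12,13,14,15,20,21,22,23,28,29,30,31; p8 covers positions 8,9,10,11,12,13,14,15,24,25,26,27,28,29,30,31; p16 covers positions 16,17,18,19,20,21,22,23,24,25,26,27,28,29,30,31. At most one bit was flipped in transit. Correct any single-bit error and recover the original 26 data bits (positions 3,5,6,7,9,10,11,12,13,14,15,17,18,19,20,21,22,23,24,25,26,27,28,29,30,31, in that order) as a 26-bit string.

s1: b1⊕b3⊕b5⊕b7⊕b9⊕b11⊕b13⊕b15⊕b17⊕b19⊕b21⊕b23⊕b25⊕b27⊕b29⊕b31 = 1⊕1⊕1⊕0⊕1⊕1⊕0⊕1⊕0⊕1⊕1⊕0⊕1⊕0⊕0⊕0 = 1
s2: b2⊕b3⊕b6⊕b7⊕b10⊕b11⊕b14⊕b15⊕b18⊕b19⊕b22⊕b23⊕b26⊕b27⊕b30⊕b31 = 0⊕1⊕0⊕0⊕1⊕1⊕1⊕1⊕1⊕1⊕1⊕0⊕0⊕0⊕0⊕0 = 0
s4: b4⊕b5⊕b6⊕b7⊕b12⊕b13⊕b14⊕b15⊕b20⊕b21⊕b22⊕b23⊕b28⊕b29⊕b30⊕b31 = 0⊕1⊕0⊕0⊕1⊕0⊕1⊕1⊕1⊕1⊕1⊕0⊕0⊕0⊕0⊕0 = 1
s8: b8⊕b9⊕b10⊕b11⊕b12⊕b13⊕b14⊕b15⊕b24⊕b25⊕b26⊕b27⊕b28⊕b29⊕b30⊕b31 = 1⊕1⊕1⊕1⊕1⊕0⊕1⊕1⊕1⊕1⊕0⊕0⊕0⊕0⊕0⊕0 = 1
s16: b16⊕b17⊕b18⊕b19⊕b20⊕b21⊕b22⊕b23⊕b24⊕b25⊕b26⊕b27⊕b28⊕b29⊕b30⊕b31 = 1⊕0⊕1⊕1⊕1⊕1⊕1⊕0⊕1⊕1⊕0⊕0⊕0⊕0⊕0⊕0 = 0
Syndrome (s16...s1) = 01101 → position 13.
Flip bit 13: corrected codeword = 1010100111111111011111011000000
Data bits at positions 3,5,6,7,9,10,11,12,13,14,15,17,18,19,20,21,22,23,24,25,26,27,28,29,30,31: 11001111111011111011000000

11001111111011111011000000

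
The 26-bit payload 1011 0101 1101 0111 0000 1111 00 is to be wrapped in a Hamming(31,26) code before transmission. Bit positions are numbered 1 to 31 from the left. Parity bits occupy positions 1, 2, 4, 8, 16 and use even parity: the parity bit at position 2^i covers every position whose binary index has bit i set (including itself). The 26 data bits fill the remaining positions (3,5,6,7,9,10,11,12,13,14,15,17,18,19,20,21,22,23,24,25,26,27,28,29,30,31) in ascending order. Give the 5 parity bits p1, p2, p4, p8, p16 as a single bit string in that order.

00100

Place data bits at non-power-of-two positions: b3=1, b5=0, b6=1, b7=1, b9=0, b10=1, b11=0, b12=1, b13=1, b14=1, b15=0, b17=1, b18=0, b19=1, b20=1, b21=1, b22=0, b23=0, b24=0, b25=0, b26=1, b27=1, b28=1, b29=1, b30=0, b31=0.
p1 = XOR of data positions {3,5,7,9,11,13,15,17,19,21,23,25,27,29,31} = 1⊕0⊕1⊕0⊕0⊕1⊕0⊕1⊕1⊕1⊕0⊕0⊕1⊕1⊕0 = 0
p2 = XOR of data positions {3,6,7,10,11,14,15,18,19,22,23,26,27,30,31} = 1⊕1⊕1⊕1⊕0⊕1⊕0⊕0⊕1⊕0⊕0⊕1⊕1⊕0⊕0 = 0
p4 = XOR of data positions {5,6,7,12,13,14,15,20,21,22,23,28,29,30,31} = 0⊕1⊕1⊕1⊕1⊕1⊕0⊕1⊕1⊕0⊕0⊕1⊕1⊕0⊕0 = 1
p8 = XOR of data positions {9,10,11,12,13,14,15,24,25,26,27,28,29,30,31} = 0⊕1⊕0⊕1⊕1⊕1⊕0⊕0⊕0⊕1⊕1⊕1⊕1⊕0⊕0 = 0
p16 = XOR of data positions {17,18,19,20,21,22,23,24,25,26,27,28,29,30,31} = 1⊕0⊕1⊕1⊕1⊕0⊕0⊕0⊕0⊕1⊕1⊕1⊕1⊕0⊕0 = 0
Parity bits p1,p2,p4,p8,p16 = 00100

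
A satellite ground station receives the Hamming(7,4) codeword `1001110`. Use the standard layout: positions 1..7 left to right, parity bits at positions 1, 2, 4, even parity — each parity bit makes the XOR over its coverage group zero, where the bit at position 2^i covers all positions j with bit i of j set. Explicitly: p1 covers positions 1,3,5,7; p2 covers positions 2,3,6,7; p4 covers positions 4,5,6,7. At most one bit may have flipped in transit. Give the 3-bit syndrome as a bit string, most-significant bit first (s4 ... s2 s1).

110

s1: b1⊕b3⊕b5⊕b7 = 1⊕0⊕1⊕0 = 0
s2: b2⊕b3⊕b6⊕b7 = 0⊕0⊕1⊕0 = 1
s4: b4⊕b5⊕b6⊕b7 = 1⊕1⊕1⊕0 = 1
Syndrome (s4...s1) = 110 → position 6.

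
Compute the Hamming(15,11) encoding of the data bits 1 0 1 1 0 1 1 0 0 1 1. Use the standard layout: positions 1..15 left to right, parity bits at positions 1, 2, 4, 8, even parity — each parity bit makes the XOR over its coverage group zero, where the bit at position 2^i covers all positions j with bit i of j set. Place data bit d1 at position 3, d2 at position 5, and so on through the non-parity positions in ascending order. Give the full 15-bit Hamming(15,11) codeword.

Place data bits at non-power-of-two positions: b3=1, b5=0, b6=1, b7=1, b9=0, b10=1, b11=1, b12=0, b13=0, b14=1, b15=1.
p1 = XOR of data positions {3,5,7,9,11,13,15} = 1⊕0⊕1⊕0⊕1⊕0⊕1 = 0
p2 = XOR of data positions {3,6,7,10,11,14,15} = 1⊕1⊕1⊕1⊕1⊕1⊕1 = 1
p4 = XOR of data positions {5,6,7,12,13,14,15} = 0⊕1⊕1⊕0⊕0⊕1⊕1 = 0
p8 = XOR of data positions {9,10,11,12,13,14,15} = 0⊕1⊕1⊕0⊕0⊕1⊕1 = 0
Codeword b1..b15 = 011001100110011

011001100110011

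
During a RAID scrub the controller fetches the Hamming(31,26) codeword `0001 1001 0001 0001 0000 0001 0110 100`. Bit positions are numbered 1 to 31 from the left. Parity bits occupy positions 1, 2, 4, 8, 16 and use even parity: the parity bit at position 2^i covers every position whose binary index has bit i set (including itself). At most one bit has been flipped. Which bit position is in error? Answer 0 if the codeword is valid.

s1: b1⊕b3⊕b5⊕b7⊕b9⊕b11⊕b13⊕b15⊕b17⊕b19⊕b21⊕b23⊕b25⊕b27⊕b29⊕b31 = 0⊕0⊕1⊕0⊕0⊕0⊕0⊕0⊕0⊕0⊕0⊕0⊕0⊕1⊕1⊕0 = 1
s2: b2⊕b3⊕b6⊕b7⊕b10⊕b11⊕b14⊕b15⊕b18⊕b19⊕b22⊕b23⊕b26⊕b27⊕b30⊕b31 = 0⊕0⊕0⊕0⊕0⊕0⊕0⊕0⊕0⊕0⊕0⊕0⊕1⊕1⊕0⊕0 = 0
s4: b4⊕b5⊕b6⊕b7⊕b12⊕b13⊕b14⊕b15⊕b20⊕b21⊕b22⊕b23⊕b28⊕b29⊕b30⊕b31 = 1⊕1⊕0⊕0⊕1⊕0⊕0⊕0⊕0⊕0⊕0⊕0⊕0⊕1⊕0⊕0 = 0
s8: b8⊕b9⊕b10⊕b11⊕b12⊕b13⊕b14⊕b15⊕b24⊕b25⊕b26⊕b27⊕b28⊕b29⊕b30⊕b31 = 1⊕0⊕0⊕0⊕1⊕0⊕0⊕0⊕1⊕0⊕1⊕1⊕0⊕1⊕0⊕0 = 0
s16: b16⊕b17⊕b18⊕b19⊕b20⊕b21⊕b22⊕b23⊕b24⊕b25⊕b26⊕b27⊕b28⊕b29⊕b30⊕b31 = 1⊕0⊕0⊕0⊕0⊕0⊕0⊕0⊕1⊕0⊕1⊕1⊕0⊕1⊕0⊕0 = 1
Syndrome (s16...s1) = 10001 → position 17.

17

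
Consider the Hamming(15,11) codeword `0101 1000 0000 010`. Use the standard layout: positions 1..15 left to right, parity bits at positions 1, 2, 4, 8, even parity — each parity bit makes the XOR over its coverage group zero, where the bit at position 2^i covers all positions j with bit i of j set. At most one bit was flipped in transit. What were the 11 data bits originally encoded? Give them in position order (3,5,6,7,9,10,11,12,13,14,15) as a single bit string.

01000000110

s1: b1⊕b3⊕b5⊕b7⊕b9⊕b11⊕b13⊕b15 = 0⊕0⊕1⊕0⊕0⊕0⊕0⊕0 = 1
s2: b2⊕b3⊕b6⊕b7⊕b10⊕b11⊕b14⊕b15 = 1⊕0⊕0⊕0⊕0⊕0⊕1⊕0 = 0
s4: b4⊕b5⊕b6⊕b7⊕b12⊕b13⊕b14⊕b15 = 1⊕1⊕0⊕0⊕0⊕0⊕1⊕0 = 1
s8: b8⊕b9⊕b10⊕b11⊕b12⊕b13⊕b14⊕b15 = 0⊕0⊕0⊕0⊕0⊕0⊕1⊕0 = 1
Syndrome (s8...s1) = 1101 → position 13.
Flip bit 13: corrected codeword = 010110000000110
Data bits at positions 3,5,6,7,9,10,11,12,13,14,15: 01000000110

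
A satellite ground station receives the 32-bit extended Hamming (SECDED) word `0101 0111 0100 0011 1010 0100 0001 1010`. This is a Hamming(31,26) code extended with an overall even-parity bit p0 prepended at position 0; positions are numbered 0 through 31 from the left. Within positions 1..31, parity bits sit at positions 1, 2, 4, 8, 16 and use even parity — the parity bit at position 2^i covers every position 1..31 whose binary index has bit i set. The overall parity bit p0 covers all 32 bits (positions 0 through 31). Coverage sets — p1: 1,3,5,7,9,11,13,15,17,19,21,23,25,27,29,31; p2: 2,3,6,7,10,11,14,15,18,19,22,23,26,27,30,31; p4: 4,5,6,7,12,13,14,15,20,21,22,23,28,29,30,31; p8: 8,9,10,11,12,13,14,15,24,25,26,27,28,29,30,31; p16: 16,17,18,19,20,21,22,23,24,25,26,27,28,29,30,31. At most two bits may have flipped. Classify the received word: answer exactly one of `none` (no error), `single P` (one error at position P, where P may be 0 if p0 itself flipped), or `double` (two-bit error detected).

none

s1: b1⊕b3⊕b5⊕b7⊕b9⊕b11⊕b13⊕b15⊕b17⊕b19⊕b21⊕b23⊕b25⊕b27⊕b29⊕b31 = 1⊕1⊕1⊕1⊕1⊕0⊕0⊕1⊕0⊕0⊕1⊕0⊕0⊕1⊕0⊕0 = 0
s2: b2⊕b3⊕b6⊕b7⊕b10⊕b11⊕b14⊕b15⊕b18⊕b19⊕b22⊕b23⊕b26⊕b27⊕b30⊕b31 = 0⊕1⊕1⊕1⊕0⊕0⊕1⊕1⊕1⊕0⊕0⊕0⊕0⊕1⊕1⊕0 = 0
s4: b4⊕b5⊕b6⊕b7⊕b12⊕b13⊕b14⊕b15⊕b20⊕b21⊕b22⊕b23⊕b28⊕b29⊕b30⊕b31 = 0⊕1⊕1⊕1⊕0⊕0⊕1⊕1⊕0⊕1⊕0⊕0⊕1⊕0⊕1⊕0 = 0
s8: b8⊕b9⊕b10⊕b11⊕b12⊕b13⊕b14⊕b15⊕b24⊕b25⊕b26⊕b27⊕b28⊕b29⊕b30⊕b31 = 0⊕1⊕0⊕0⊕0⊕0⊕1⊕1⊕0⊕0⊕0⊕1⊕1⊕0⊕1⊕0 = 0
s16: b16⊕b17⊕b18⊕b19⊕b20⊕b21⊕b22⊕b23⊕b24⊕b25⊕b26⊕b27⊕b28⊕b29⊕b30⊕b31 = 1⊕0⊕1⊕0⊕0⊕1⊕0⊕0⊕0⊕0⊕0⊕1⊕1⊕0⊕1⊕0 = 0
Syndrome (s16...s1) = 00000 → position 0 (no error).
Overall parity (XOR of all 32 bits, including p0): 0⊕1⊕0⊕1⊕0⊕1⊕1⊕1⊕0⊕1⊕0⊕0⊕0⊕0⊕1⊕1⊕1⊕0⊕1⊕0⊕0⊕1⊕0⊕0⊕0⊕0⊕0⊕1⊕1⊕0⊕1⊕0 = 0
Overall=0, syndrome position=0 → no error.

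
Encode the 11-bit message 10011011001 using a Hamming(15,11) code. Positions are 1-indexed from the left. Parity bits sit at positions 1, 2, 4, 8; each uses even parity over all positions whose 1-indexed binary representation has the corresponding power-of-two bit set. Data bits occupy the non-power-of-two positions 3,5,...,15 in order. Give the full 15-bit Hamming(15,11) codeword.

101100101011001

Place data bits at non-power-of-two positions: b3=1, b5=0, b6=0, b7=1, b9=1, b10=0, b11=1, b12=1, b13=0, b14=0, b15=1.
p1 = XOR of data positions {3,5,7,9,11,13,15} = 1⊕0⊕1⊕1⊕1⊕0⊕1 = 1
p2 = XOR of data positions {3,6,7,10,11,14,15} = 1⊕0⊕1⊕0⊕1⊕0⊕1 = 0
p4 = XOR of data positions {5,6,7,12,13,14,15} = 0⊕0⊕1⊕1⊕0⊕0⊕1 = 1
p8 = XOR of data positions {9,10,11,12,13,14,15} = 1⊕0⊕1⊕1⊕0⊕0⊕1 = 0
Codeword b1..b15 = 101100101011001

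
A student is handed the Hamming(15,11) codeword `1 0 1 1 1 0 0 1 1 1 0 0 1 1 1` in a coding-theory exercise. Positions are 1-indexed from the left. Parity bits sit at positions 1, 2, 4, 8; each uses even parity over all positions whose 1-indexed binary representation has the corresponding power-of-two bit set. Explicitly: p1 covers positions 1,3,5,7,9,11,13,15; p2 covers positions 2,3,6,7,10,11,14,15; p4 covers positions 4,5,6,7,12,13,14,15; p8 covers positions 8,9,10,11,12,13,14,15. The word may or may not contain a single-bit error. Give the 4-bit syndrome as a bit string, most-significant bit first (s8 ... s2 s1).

s1: b1⊕b3⊕b5⊕b7⊕b9⊕b11⊕b13⊕b15 = 1⊕1⊕1⊕0⊕1⊕0⊕1⊕1 = 0
s2: b2⊕b3⊕b6⊕b7⊕b10⊕b11⊕b14⊕b15 = 0⊕1⊕0⊕0⊕1⊕0⊕1⊕1 = 0
s4: b4⊕b5⊕b6⊕b7⊕b12⊕b13⊕b14⊕b15 = 1⊕1⊕0⊕0⊕0⊕1⊕1⊕1 = 1
s8: b8⊕b9⊕b10⊕b11⊕b12⊕b13⊕b14⊕b15 = 1⊕1⊕1⊕0⊕0⊕1⊕1⊕1 = 0
Syndrome (s8...s1) = 0100 → position 4.

0100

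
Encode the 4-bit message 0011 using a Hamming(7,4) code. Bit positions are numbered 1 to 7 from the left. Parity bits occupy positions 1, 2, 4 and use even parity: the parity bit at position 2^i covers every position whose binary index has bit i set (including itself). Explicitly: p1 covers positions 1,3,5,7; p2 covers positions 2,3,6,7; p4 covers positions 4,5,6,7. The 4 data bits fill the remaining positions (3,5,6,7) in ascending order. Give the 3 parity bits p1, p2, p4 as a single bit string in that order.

Place data bits at non-power-of-two positions: b3=0, b5=0, b6=1, b7=1.
p1 = XOR of data positions {3,5,7} = 0⊕0⊕1 = 1
p2 = XOR of data positions {3,6,7} = 0⊕1⊕1 = 0
p4 = XOR of data positions {5,6,7} = 0⊕1⊕1 = 0
Parity bits p1,p2,p4 = 100

100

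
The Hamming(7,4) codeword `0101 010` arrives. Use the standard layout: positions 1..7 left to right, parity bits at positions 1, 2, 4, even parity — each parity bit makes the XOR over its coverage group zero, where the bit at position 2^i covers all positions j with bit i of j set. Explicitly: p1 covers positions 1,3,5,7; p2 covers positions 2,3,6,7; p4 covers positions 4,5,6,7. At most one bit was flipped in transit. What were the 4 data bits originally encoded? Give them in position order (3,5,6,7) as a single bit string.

s1: b1⊕b3⊕b5⊕b7 = 0⊕0⊕0⊕0 = 0
s2: b2⊕b3⊕b6⊕b7 = 1⊕0⊕1⊕0 = 0
s4: b4⊕b5⊕b6⊕b7 = 1⊕0⊕1⊕0 = 0
Syndrome (s4...s1) = 000 → position 0 (no error).
No correction needed.
Data bits at positions 3,5,6,7: 0010

0010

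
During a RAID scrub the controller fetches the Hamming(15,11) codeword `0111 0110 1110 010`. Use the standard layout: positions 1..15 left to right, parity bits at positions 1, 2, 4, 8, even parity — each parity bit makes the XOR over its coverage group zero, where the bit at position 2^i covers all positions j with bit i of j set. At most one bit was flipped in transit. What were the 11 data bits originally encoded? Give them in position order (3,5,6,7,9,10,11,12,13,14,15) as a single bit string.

s1: b1⊕b3⊕b5⊕b7⊕b9⊕b11⊕b13⊕b15 = 0⊕1⊕0⊕1⊕1⊕1⊕0⊕0 = 0
s2: b2⊕b3⊕b6⊕b7⊕b10⊕b11⊕b14⊕b15 = 1⊕1⊕1⊕1⊕1⊕1⊕1⊕0 = 1
s4: b4⊕b5⊕b6⊕b7⊕b12⊕b13⊕b14⊕b15 = 1⊕0⊕1⊕1⊕0⊕0⊕1⊕0 = 0
s8: b8⊕b9⊕b10⊕b11⊕b12⊕b13⊕b14⊕b15 = 0⊕1⊕1⊕1⊕0⊕0⊕1⊕0 = 0
Syndrome (s8...s1) = 0010 → position 2.
Flip bit 2: corrected codeword = 001101101110010
Data bits at positions 3,5,6,7,9,10,11,12,13,14,15: 10111110010

10111110010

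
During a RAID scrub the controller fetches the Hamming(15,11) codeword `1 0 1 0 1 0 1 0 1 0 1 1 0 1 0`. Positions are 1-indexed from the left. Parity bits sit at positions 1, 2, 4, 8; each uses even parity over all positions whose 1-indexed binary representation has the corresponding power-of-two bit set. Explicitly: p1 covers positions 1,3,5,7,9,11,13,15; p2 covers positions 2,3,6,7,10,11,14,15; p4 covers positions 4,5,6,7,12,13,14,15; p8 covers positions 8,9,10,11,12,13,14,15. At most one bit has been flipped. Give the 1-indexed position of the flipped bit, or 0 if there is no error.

s1: b1⊕b3⊕b5⊕b7⊕b9⊕b11⊕b13⊕b15 = 1⊕1⊕1⊕1⊕1⊕1⊕0⊕0 = 0
s2: b2⊕b3⊕b6⊕b7⊕b10⊕b11⊕b14⊕b15 = 0⊕1⊕0⊕1⊕0⊕1⊕1⊕0 = 0
s4: b4⊕b5⊕b6⊕b7⊕b12⊕b13⊕b14⊕b15 = 0⊕1⊕0⊕1⊕1⊕0⊕1⊕0 = 0
s8: b8⊕b9⊕b10⊕b11⊕b12⊕b13⊕b14⊕b15 = 0⊕1⊕0⊕1⊕1⊕0⊕1⊕0 = 0
Syndrome (s8...s1) = 0000 → position 0 (no error).

0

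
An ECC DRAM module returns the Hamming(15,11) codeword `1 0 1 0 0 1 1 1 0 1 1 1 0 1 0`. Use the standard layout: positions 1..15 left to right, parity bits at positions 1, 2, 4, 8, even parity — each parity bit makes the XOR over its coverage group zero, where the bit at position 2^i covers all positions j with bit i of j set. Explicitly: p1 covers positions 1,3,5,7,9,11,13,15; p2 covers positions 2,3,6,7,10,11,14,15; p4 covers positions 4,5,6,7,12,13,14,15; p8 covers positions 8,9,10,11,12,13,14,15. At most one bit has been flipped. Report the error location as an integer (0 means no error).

s1: b1⊕b3⊕b5⊕b7⊕b9⊕b11⊕b13⊕b15 = 1⊕1⊕0⊕1⊕0⊕1⊕0⊕0 = 0
s2: b2⊕b3⊕b6⊕b7⊕b10⊕b11⊕b14⊕b15 = 0⊕1⊕1⊕1⊕1⊕1⊕1⊕0 = 0
s4: b4⊕b5⊕b6⊕b7⊕b12⊕b13⊕b14⊕b15 = 0⊕0⊕1⊕1⊕1⊕0⊕1⊕0 = 0
s8: b8⊕b9⊕b10⊕b11⊕b12⊕b13⊕b14⊕b15 = 1⊕0⊕1⊕1⊕1⊕0⊕1⊕0 = 1
Syndrome (s8...s1) = 1000 → position 8.

8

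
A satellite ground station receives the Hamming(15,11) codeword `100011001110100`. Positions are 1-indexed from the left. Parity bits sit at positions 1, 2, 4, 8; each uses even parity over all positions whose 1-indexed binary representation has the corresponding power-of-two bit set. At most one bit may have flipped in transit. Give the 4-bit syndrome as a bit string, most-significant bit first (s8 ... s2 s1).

s1: b1⊕b3⊕b5⊕b7⊕b9⊕b11⊕b13⊕b15 = 1⊕0⊕1⊕0⊕1⊕1⊕1⊕0 = 1
s2: b2⊕b3⊕b6⊕b7⊕b10⊕b11⊕b14⊕b15 = 0⊕0⊕1⊕0⊕1⊕1⊕0⊕0 = 1
s4: b4⊕b5⊕b6⊕b7⊕b12⊕b13⊕b14⊕b15 = 0⊕1⊕1⊕0⊕0⊕1⊕0⊕0 = 1
s8: b8⊕b9⊕b10⊕b11⊕b12⊕b13⊕b14⊕b15 = 0⊕1⊕1⊕1⊕0⊕1⊕0⊕0 = 0
Syndrome (s8...s1) = 0111 → position 7.

0111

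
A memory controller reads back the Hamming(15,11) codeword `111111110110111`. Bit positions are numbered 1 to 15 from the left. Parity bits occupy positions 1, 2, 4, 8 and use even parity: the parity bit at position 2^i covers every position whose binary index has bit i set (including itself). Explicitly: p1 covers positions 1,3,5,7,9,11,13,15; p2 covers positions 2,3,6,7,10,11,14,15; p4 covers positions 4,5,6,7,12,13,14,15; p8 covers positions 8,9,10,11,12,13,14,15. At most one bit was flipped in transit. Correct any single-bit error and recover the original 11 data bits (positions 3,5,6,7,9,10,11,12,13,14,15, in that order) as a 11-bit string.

s1: b1⊕b3⊕b5⊕b7⊕b9⊕b11⊕b13⊕b15 = 1⊕1⊕1⊕1⊕0⊕1⊕1⊕1 = 1
s2: b2⊕b3⊕b6⊕b7⊕b10⊕b11⊕b14⊕b15 = 1⊕1⊕1⊕1⊕1⊕1⊕1⊕1 = 0
s4: b4⊕b5⊕b6⊕b7⊕b12⊕b13⊕b14⊕b15 = 1⊕1⊕1⊕1⊕0⊕1⊕1⊕1 = 1
s8: b8⊕b9⊕b10⊕b11⊕b12⊕b13⊕b14⊕b15 = 1⊕0⊕1⊕1⊕0⊕1⊕1⊕1 = 0
Syndrome (s8...s1) = 0101 → position 5.
Flip bit 5: corrected codeword = 111101110110111
Data bits at positions 3,5,6,7,9,10,11,12,13,14,15: 10110110111

10110110111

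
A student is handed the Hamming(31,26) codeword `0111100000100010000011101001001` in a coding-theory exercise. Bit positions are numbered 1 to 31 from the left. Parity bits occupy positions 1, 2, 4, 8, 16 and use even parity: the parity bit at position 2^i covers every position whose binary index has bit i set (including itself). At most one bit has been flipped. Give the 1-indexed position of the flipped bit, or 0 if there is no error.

s1: b1⊕b3⊕b5⊕b7⊕b9⊕b11⊕b13⊕b15⊕b17⊕b19⊕b21⊕b23⊕b25⊕b27⊕b29⊕b31 = 0⊕1⊕1⊕0⊕0⊕1⊕0⊕1⊕0⊕0⊕1⊕1⊕1⊕0⊕0⊕1 = 0
s2: b2⊕b3⊕b6⊕b7⊕b10⊕b11⊕b14⊕b15⊕b18⊕b19⊕b22⊕b23⊕b26⊕b27⊕b30⊕b31 = 1⊕1⊕0⊕0⊕0⊕1⊕0⊕1⊕0⊕0⊕1⊕1⊕0⊕0⊕0⊕1 = 1
s4: b4⊕b5⊕b6⊕b7⊕b12⊕b13⊕b14⊕b15⊕b20⊕b21⊕b22⊕b23⊕b28⊕b29⊕b30⊕b31 = 1⊕1⊕0⊕0⊕0⊕0⊕0⊕1⊕0⊕1⊕1⊕1⊕1⊕0⊕0⊕1 = 0
s8: b8⊕b9⊕b10⊕b11⊕b12⊕b13⊕b14⊕b15⊕b24⊕b25⊕b26⊕b27⊕b28⊕b29⊕b30⊕b31 = 0⊕0⊕0⊕1⊕0⊕0⊕0⊕1⊕0⊕1⊕0⊕0⊕1⊕0⊕0⊕1 = 1
s16: b16⊕b17⊕b18⊕b19⊕b20⊕b21⊕b22⊕b23⊕b24⊕b25⊕b26⊕b27⊕b28⊕b29⊕b30⊕b31 = 0⊕0⊕0⊕0⊕0⊕1⊕1⊕1⊕0⊕1⊕0⊕0⊕1⊕0⊕0⊕1 = 0
Syndrome (s16...s1) = 01010 → position 10.

10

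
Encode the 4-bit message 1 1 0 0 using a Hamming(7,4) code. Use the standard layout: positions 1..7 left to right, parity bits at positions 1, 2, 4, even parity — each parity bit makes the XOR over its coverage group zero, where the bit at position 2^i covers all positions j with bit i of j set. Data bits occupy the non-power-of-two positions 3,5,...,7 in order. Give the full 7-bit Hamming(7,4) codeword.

0111100

Place data bits at non-power-of-two positions: b3=1, b5=1, b6=0, b7=0.
p1 = XOR of data positions {3,5,7} = 1⊕1⊕0 = 0
p2 = XOR of data positions {3,6,7} = 1⊕0⊕0 = 1
p4 = XOR of data positions {5,6,7} = 1⊕0⊕0 = 1
Codeword b1..b7 = 0111100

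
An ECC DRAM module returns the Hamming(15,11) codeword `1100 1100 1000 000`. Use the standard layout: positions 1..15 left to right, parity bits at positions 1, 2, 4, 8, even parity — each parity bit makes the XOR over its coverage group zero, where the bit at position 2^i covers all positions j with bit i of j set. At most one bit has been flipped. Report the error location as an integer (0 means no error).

9

s1: b1⊕b3⊕b5⊕b7⊕b9⊕b11⊕b13⊕b15 = 1⊕0⊕1⊕0⊕1⊕0⊕0⊕0 = 1
s2: b2⊕b3⊕b6⊕b7⊕b10⊕b11⊕b14⊕b15 = 1⊕0⊕1⊕0⊕0⊕0⊕0⊕0 = 0
s4: b4⊕b5⊕b6⊕b7⊕b12⊕b13⊕b14⊕b15 = 0⊕1⊕1⊕0⊕0⊕0⊕0⊕0 = 0
s8: b8⊕b9⊕b10⊕b11⊕b12⊕b13⊕b14⊕b15 = 0⊕1⊕0⊕0⊕0⊕0⊕0⊕0 = 1
Syndrome (s8...s1) = 1001 → position 9.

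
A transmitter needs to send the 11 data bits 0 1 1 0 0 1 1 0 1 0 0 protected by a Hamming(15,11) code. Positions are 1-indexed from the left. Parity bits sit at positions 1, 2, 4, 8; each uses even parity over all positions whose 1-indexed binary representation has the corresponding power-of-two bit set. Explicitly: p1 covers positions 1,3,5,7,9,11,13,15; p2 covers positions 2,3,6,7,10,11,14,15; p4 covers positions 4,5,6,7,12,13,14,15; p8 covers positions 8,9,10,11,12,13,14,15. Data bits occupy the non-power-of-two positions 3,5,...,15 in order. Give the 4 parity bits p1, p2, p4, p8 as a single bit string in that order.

Place data bits at non-power-of-two positions: b3=0, b5=1, b6=1, b7=0, b9=0, b10=1, b11=1, b12=0, b13=1, b14=0, b15=0.
p1 = XOR of data positions {3,5,7,9,11,13,15} = 0⊕1⊕0⊕0⊕1⊕1⊕0 = 1
p2 = XOR of data positions {3,6,7,10,11,14,15} = 0⊕1⊕0⊕1⊕1⊕0⊕0 = 1
p4 = XOR of data positions {5,6,7,12,13,14,15} = 1⊕1⊕0⊕0⊕1⊕0⊕0 = 1
p8 = XOR of data positions {9,10,11,12,13,14,15} = 0⊕1⊕1⊕0⊕1⊕0⊕0 = 1
Parity bits p1,p2,p4,p8 = 1111

1111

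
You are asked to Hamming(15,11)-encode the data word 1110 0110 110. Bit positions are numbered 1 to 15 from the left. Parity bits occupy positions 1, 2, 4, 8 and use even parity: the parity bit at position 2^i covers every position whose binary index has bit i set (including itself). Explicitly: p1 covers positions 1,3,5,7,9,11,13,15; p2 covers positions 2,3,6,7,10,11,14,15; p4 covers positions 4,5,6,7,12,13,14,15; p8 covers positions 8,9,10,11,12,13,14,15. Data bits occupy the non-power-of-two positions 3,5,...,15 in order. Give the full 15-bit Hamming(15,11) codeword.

011011000110110

Place data bits at non-power-of-two positions: b3=1, b5=1, b6=1, b7=0, b9=0, b10=1, b11=1, b12=0, b13=1, b14=1, b15=0.
p1 = XOR of data positions {3,5,7,9,11,13,15} = 1⊕1⊕0⊕0⊕1⊕1⊕0 = 0
p2 = XOR of data positions {3,6,7,10,11,14,15} = 1⊕1⊕0⊕1⊕1⊕1⊕0 = 1
p4 = XOR of data positions {5,6,7,12,13,14,15} = 1⊕1⊕0⊕0⊕1⊕1⊕0 = 0
p8 = XOR of data positions {9,10,11,12,13,14,15} = 0⊕1⊕1⊕0⊕1⊕1⊕0 = 0
Codeword b1..b15 = 011011000110110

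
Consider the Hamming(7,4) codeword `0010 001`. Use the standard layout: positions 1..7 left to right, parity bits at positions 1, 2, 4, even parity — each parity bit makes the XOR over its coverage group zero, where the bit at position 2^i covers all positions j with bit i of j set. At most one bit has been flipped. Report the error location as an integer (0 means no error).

4

s1: b1⊕b3⊕b5⊕b7 = 0⊕1⊕0⊕1 = 0
s2: b2⊕b3⊕b6⊕b7 = 0⊕1⊕0⊕1 = 0
s4: b4⊕b5⊕b6⊕b7 = 0⊕0⊕0⊕1 = 1
Syndrome (s4...s1) = 100 → position 4.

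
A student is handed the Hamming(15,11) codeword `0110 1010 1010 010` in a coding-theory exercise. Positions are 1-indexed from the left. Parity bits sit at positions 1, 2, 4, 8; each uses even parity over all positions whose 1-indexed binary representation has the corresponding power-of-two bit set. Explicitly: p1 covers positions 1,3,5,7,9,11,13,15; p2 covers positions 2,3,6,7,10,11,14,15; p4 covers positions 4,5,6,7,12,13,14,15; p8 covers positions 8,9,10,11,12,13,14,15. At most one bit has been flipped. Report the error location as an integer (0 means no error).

s1: b1⊕b3⊕b5⊕b7⊕b9⊕b11⊕b13⊕b15 = 0⊕1⊕1⊕1⊕1⊕1⊕0⊕0 = 1
s2: b2⊕b3⊕b6⊕b7⊕b10⊕b11⊕b14⊕b15 = 1⊕1⊕0⊕1⊕0⊕1⊕1⊕0 = 1
s4: b4⊕b5⊕b6⊕b7⊕b12⊕b13⊕b14⊕b15 = 0⊕1⊕0⊕1⊕0⊕0⊕1⊕0 = 1
s8: b8⊕b9⊕b10⊕b11⊕b12⊕b13⊕b14⊕b15 = 0⊕1⊕0⊕1⊕0⊕0⊕1⊕0 = 1
Syndrome (s8...s1) = 1111 → position 15.

15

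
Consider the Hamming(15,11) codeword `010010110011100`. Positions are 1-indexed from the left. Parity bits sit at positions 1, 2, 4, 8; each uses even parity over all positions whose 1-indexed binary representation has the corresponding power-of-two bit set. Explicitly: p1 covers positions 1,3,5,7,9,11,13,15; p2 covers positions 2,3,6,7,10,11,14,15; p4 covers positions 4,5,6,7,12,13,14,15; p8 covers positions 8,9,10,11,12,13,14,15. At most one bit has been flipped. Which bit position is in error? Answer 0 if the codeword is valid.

s1: b1⊕b3⊕b5⊕b7⊕b9⊕b11⊕b13⊕b15 = 0⊕0⊕1⊕1⊕0⊕1⊕1⊕0 = 0
s2: b2⊕b3⊕b6⊕b7⊕b10⊕b11⊕b14⊕b15 = 1⊕0⊕0⊕1⊕0⊕1⊕0⊕0 = 1
s4: b4⊕b5⊕b6⊕b7⊕b12⊕b13⊕b14⊕b15 = 0⊕1⊕0⊕1⊕1⊕1⊕0⊕0 = 0
s8: b8⊕b9⊕b10⊕b11⊕b12⊕b13⊕b14⊕b15 = 1⊕0⊕0⊕1⊕1⊕1⊕0⊕0 = 0
Syndrome (s8...s1) = 0010 → position 2.

2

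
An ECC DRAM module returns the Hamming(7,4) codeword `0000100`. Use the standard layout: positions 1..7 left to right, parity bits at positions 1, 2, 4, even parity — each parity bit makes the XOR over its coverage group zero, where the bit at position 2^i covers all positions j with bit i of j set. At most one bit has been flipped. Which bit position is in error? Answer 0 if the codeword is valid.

s1: b1⊕b3⊕b5⊕b7 = 0⊕0⊕1⊕0 = 1
s2: b2⊕b3⊕b6⊕b7 = 0⊕0⊕0⊕0 = 0
s4: b4⊕b5⊕b6⊕b7 = 0⊕1⊕0⊕0 = 1
Syndrome (s4...s1) = 101 → position 5.

5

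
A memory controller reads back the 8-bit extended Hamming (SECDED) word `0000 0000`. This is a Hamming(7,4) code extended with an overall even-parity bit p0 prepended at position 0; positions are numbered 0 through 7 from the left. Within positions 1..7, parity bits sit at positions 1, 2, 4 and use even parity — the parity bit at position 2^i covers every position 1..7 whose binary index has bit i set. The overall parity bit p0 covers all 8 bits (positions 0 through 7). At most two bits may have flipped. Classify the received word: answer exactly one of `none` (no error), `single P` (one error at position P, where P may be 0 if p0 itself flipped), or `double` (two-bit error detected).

s1: b1⊕b3⊕b5⊕b7 = 0⊕0⊕0⊕0 = 0
s2: b2⊕b3⊕b6⊕b7 = 0⊕0⊕0⊕0 = 0
s4: b4⊕b5⊕b6⊕b7 = 0⊕0⊕0⊕0 = 0
Syndrome (s4...s1) = 000 → position 0 (no error).
Overall parity (XOR of all 8 bits, including p0): 0⊕0⊕0⊕0⊕0⊕0⊕0⊕0 = 0
Overall=0, syndrome position=0 → no error.

none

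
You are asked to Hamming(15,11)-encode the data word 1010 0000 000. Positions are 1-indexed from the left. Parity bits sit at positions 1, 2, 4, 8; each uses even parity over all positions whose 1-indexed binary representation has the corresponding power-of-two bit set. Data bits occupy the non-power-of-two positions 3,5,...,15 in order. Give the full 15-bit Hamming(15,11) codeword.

101101000000000

Place data bits at non-power-of-two positions: b3=1, b5=0, b6=1, b7=0, b9=0, b10=0, b11=0, b12=0, b13=0, b14=0, b15=0.
p1 = XOR of data positions {3,5,7,9,11,13,15} = 1⊕0⊕0⊕0⊕0⊕0⊕0 = 1
p2 = XOR of data positions {3,6,7,10,11,14,15} = 1⊕1⊕0⊕0⊕0⊕0⊕0 = 0
p4 = XOR of data positions {5,6,7,12,13,14,15} = 0⊕1⊕0⊕0⊕0⊕0⊕0 = 1
p8 = XOR of data positions {9,10,11,12,13,14,15} = 0⊕0⊕0⊕0⊕0⊕0⊕0 = 0
Codeword b1..b15 = 101101000000000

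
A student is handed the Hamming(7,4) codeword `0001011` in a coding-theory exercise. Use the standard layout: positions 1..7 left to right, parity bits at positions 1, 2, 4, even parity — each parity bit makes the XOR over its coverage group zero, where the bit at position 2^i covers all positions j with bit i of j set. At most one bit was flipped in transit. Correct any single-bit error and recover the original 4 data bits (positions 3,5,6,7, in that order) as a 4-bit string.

0111

s1: b1⊕b3⊕b5⊕b7 = 0⊕0⊕0⊕1 = 1
s2: b2⊕b3⊕b6⊕b7 = 0⊕0⊕1⊕1 = 0
s4: b4⊕b5⊕b6⊕b7 = 1⊕0⊕1⊕1 = 1
Syndrome (s4...s1) = 101 → position 5.
Flip bit 5: corrected codeword = 0001111
Data bits at positions 3,5,6,7: 0111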